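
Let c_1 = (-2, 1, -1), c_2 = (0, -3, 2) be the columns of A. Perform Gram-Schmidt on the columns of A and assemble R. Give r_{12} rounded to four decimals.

c_1 = (-2, 1, -1); ‖c_1‖ = 2.4495, so q_1 = (-0.8165, 0.4082, -0.4082).
r_{12} = q_1·c_2 = -2.0412.

r_{12} = -2.0412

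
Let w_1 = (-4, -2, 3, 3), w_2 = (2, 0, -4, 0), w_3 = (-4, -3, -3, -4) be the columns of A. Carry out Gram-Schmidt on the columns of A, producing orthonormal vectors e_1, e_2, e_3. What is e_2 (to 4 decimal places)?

w_1 = (-4, -2, 3, 3); ‖w_1‖ = 6.1644, so e_1 = (-0.6489, -0.3244, 0.4867, 0.4867).
e_1·w_2 = (-0.6489)·2 + (-0.3244)·0 + 0.4867·(-4) + 0.4867·0 = -3.2444.
u_2 = w_2 + 3.2444·e_1 = (-0.1053, -1.0526, -2.4211, 1.5789).
‖u_2‖ = 3.0779, so e_2 = (-0.0342, -0.3420, -0.7866, 0.5130).

e_2 = (-0.0342, -0.3420, -0.7866, 0.5130)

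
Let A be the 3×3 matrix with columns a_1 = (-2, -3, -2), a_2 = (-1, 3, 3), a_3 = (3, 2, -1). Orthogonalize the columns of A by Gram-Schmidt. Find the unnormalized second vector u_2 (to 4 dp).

u_2 = (-2.5294, 0.7059, 1.4706)

a_1 = (-2, -3, -2); ‖a_1‖ = 4.1231, so q_1 = (-0.4851, -0.7276, -0.4851).
q_1·a_2 = (-0.4851)·(-1) + (-0.7276)·3 + (-0.4851)·3 = -3.1530.
u_2 = a_2 + 3.1530·q_1 = (-2.5294, 0.7059, 1.4706).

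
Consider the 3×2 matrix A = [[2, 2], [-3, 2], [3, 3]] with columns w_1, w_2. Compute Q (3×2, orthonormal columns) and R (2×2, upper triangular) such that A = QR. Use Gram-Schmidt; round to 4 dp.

w_1 = (2, -3, 3); ‖w_1‖ = 4.6904, so q_1 = (0.4264, -0.6396, 0.6396).
q_1·w_2 = 0.4264·2 + (-0.6396)·2 + 0.6396·3 = 1.4924.
u_2 = w_2 − 1.4924·q_1 = (1.3636, 2.9545, 2.0455).
‖u_2‖ = 3.8435, so q_2 = (0.3548, 0.7687, 0.5322).

Q = [[0.4264, 0.3548], [-0.6396, 0.7687], [0.6396, 0.5322]], R = [[4.6904, 1.4924], [0.0000, 3.8435]]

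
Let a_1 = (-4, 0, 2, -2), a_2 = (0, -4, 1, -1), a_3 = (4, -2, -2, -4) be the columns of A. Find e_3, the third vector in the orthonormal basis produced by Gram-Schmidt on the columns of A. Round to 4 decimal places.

e_3 = (0.3035, 0.1518, -0.2883, -0.8954)

a_1 = (-4, 0, 2, -2); ‖a_1‖ = 4.8990, so e_1 = (-0.8165, 0.0000, 0.4082, -0.4082).
e_1·a_2 = (-0.8165)·0 + 0.0000·(-4) + 0.4082·1 + (-0.4082)·(-1) = 0.8165.
u_2 = a_2 − 0.8165·e_1 = (0.6667, -4.0000, 0.6667, -0.6667).
‖u_2‖ = 4.1633, so e_2 = (0.1601, -0.9608, 0.1601, -0.1601).
e_1·a_3 = (-0.8165)·4 + 0.0000·(-2) + 0.4082·(-2) + (-0.4082)·(-4) = -2.4495; e_2·a_3 = 0.1601·4 + (-0.9608)·(-2) + 0.1601·(-2) + (-0.1601)·(-4) = 2.8823.
u_3 = a_3 + 2.4495·e_1 − 2.8823·e_2 = (1.5385, 0.7692, -1.4615, -4.5385).
‖u_3‖ = 5.0688, so e_3 = (0.3035, 0.1518, -0.2883, -0.8954).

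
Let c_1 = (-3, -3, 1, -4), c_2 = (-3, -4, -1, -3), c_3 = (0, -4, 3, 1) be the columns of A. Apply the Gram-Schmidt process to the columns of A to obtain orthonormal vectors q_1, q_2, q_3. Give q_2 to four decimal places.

c_1 = (-3, -3, 1, -4); ‖c_1‖ = 5.9161, so q_1 = (-0.5071, -0.5071, 0.1690, -0.6761).
q_1·c_2 = (-0.5071)·(-3) + (-0.5071)·(-4) + 0.1690·(-1) + (-0.6761)·(-3) = 5.4090.
u_2 = c_2 − 5.4090·q_1 = (-0.2571, -1.2571, -1.9143, 0.6571).
‖u_2‖ = 2.3964, so q_2 = (-0.1073, -0.5246, -0.7988, 0.2742).

q_2 = (-0.1073, -0.5246, -0.7988, 0.2742)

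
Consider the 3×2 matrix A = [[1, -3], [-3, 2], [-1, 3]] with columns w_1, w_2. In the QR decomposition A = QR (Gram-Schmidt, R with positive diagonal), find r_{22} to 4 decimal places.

w_1 = (1, -3, -1); ‖w_1‖ = 3.3166, so e_1 = (0.3015, -0.9045, -0.3015).
e_1·w_2 = 0.3015·(-3) + (-0.9045)·2 + (-0.3015)·3 = -3.6181.
u_2 = w_2 + 3.6181·e_1 = (-1.9091, -1.2727, 1.9091).
r_{22} = ‖u_2‖ = 2.9848.

r_{22} = 2.9848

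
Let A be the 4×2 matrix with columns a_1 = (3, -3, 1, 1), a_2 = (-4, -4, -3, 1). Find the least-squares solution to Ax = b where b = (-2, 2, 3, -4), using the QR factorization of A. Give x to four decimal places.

x = (-0.6842, -0.3421)

a_1 = (3, -3, 1, 1); ‖a_1‖ = 4.4721, so e_1 = (0.6708, -0.6708, 0.2236, 0.2236).
e_1·a_2 = 0.6708·(-4) + (-0.6708)·(-4) + 0.2236·(-3) + 0.2236·1 = -0.4472.
u_2 = a_2 + 0.4472·e_1 = (-3.7000, -4.3000, -2.9000, 1.1000).
‖u_2‖ = 6.4653, so e_2 = (-0.5723, -0.6651, -0.4485, 0.1701).
Qᵀb = (-2.9069, -2.2118).
Back-substitute: x_2 = -2.2118/6.4653 = -0.3421.
x_1 = (-2.9069 + 0.4472·(-0.3421))/4.4721 = -0.6842.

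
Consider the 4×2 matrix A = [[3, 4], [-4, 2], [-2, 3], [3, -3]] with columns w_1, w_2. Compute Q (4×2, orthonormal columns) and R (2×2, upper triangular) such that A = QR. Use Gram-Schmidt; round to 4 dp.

Q = [[0.4867, 0.8251], [-0.6489, 0.1427], [-0.3244, 0.4103], [0.4867, -0.3613]], R = [[6.1644, -1.7844], [0.0000, 5.9005]]

e_1 = w_1/‖w_1‖ = (3, -4, -2, 3)/6.1644 = (0.4867, -0.6489, -0.3244, 0.4867).
r_{12} = e_1·w_2 = -1.7844.
u_2 = w_2 + 1.7844·e_1 = (4.8684, 0.8421, 2.4211, -2.1316).
‖u_2‖ = 5.9005, so e_2 = (0.8251, 0.1427, 0.4103, -0.3613).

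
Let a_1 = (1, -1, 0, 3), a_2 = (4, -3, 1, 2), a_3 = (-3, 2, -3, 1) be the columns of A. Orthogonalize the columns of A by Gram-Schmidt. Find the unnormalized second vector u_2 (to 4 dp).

a_1 = (1, -1, 0, 3); ‖a_1‖ = 3.3166, so q_1 = (0.3015, -0.3015, 0.0000, 0.9045).
q_1·a_2 = 0.3015·4 + (-0.3015)·(-3) + 0.0000·1 + 0.9045·2 = 3.9196.
u_2 = a_2 − 3.9196·q_1 = (2.8182, -1.8182, 1.0000, -1.5455).

u_2 = (2.8182, -1.8182, 1.0000, -1.5455)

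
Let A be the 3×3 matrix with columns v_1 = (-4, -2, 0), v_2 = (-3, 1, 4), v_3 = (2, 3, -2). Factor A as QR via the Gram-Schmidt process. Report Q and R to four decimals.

v_1 = (-4, -2, 0); ‖v_1‖ = 4.4721, so q_1 = (-0.8944, -0.4472, 0.0000).
q_1·v_2 = (-0.8944)·(-3) + (-0.4472)·1 + 0.0000·4 = 2.2361.
u_2 = v_2 − 2.2361·q_1 = (-1.0000, 2.0000, 4.0000).
‖u_2‖ = 4.5826, so q_2 = (-0.2182, 0.4364, 0.8729).
q_1·v_3 = (-0.8944)·2 + (-0.4472)·3 + 0.0000·(-2) = -3.1305; q_2·v_3 = (-0.2182)·2 + 0.4364·3 + 0.8729·(-2) = -0.8729.
u_3 = v_3 + 3.1305·q_1 + 0.8729·q_2 = (-0.9905, 1.9810, -1.2381).
‖u_3‖ = 2.5373, so q_3 = (-0.3904, 0.7807, -0.4880).

Q = [[-0.8944, -0.2182, -0.3904], [-0.4472, 0.4364, 0.7807], [0.0000, 0.8729, -0.4880]], R = [[4.4721, 2.2361, -3.1305], [0.0000, 4.5826, -0.8729], [0.0000, 0.0000, 2.5373]]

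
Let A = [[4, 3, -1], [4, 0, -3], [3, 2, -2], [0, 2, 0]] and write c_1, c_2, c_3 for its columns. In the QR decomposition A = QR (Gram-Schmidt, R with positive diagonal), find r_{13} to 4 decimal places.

e_1 = c_1/‖c_1‖ = (4, 4, 3, 0)/6.4031 = (0.6247, 0.6247, 0.4685, 0.0000).
r_{13} = e_1·c_3 = -3.4358.

r_{13} = -3.4358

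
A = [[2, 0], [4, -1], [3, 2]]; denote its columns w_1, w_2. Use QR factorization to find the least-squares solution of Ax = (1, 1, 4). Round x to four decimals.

x = (0.5390, 1.1844)

w_1 = (2, 4, 3); ‖w_1‖ = 5.3852, so q_1 = (0.3714, 0.7428, 0.5571).
q_1·w_2 = 0.3714·0 + 0.7428·(-1) + 0.5571·2 = 0.3714.
u_2 = w_2 − 0.3714·q_1 = (-0.1379, -1.2759, 1.7931).
‖u_2‖ = 2.2050, so q_2 = (-0.0626, -0.5786, 0.8132).
Qᵀb = (3.3425, 2.6116).
Back-substitute: x_2 = 2.6116/2.2050 = 1.1844.
x_1 = (3.3425 − 0.3714·1.1844)/5.3852 = 0.5390.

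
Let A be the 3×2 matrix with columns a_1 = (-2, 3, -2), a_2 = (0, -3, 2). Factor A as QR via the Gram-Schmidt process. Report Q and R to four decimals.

e_1 = a_1/‖a_1‖ = (-2, 3, -2)/4.1231 = (-0.4851, 0.7276, -0.4851).
r_{12} = e_1·a_2 = -3.1530.
u_2 = a_2 + 3.1530·e_1 = (-1.5294, -0.7059, 0.4706).
‖u_2‖ = 1.7489, so e_2 = (-0.8745, -0.4036, 0.2691).

Q = [[-0.4851, -0.8745], [0.7276, -0.4036], [-0.4851, 0.2691]], R = [[4.1231, -3.1530], [0.0000, 1.7489]]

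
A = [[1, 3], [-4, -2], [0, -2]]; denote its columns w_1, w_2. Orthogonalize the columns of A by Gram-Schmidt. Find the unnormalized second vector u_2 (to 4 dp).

u_2 = (2.3529, 0.5882, -2.0000)

q_1 = w_1/‖w_1‖ = (1, -4, 0)/4.1231 = (0.2425, -0.9701, 0.0000).
r_{12} = q_1·w_2 = 2.6679.
u_2 = w_2 − 2.6679·q_1 = (2.3529, 0.5882, -2.0000).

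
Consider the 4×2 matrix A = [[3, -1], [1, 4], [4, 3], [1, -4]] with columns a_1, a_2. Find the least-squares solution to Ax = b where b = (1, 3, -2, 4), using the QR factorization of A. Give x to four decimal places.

x = (0.1738, -0.2991)

a_1 = (3, 1, 4, 1); ‖a_1‖ = 5.1962, so q_1 = (0.5774, 0.1925, 0.7698, 0.1925).
q_1·a_2 = 0.5774·(-1) + 0.1925·4 + 0.7698·3 + 0.1925·(-4) = 1.7321.
u_2 = a_2 − 1.7321·q_1 = (-2.0000, 3.6667, 1.6667, -4.3333).
‖u_2‖ = 6.2450, so q_2 = (-0.3203, 0.5871, 0.2669, -0.6939).
Qᵀb = (0.3849, -1.8682).
Back-substitute: x_2 = -1.8682/6.2450 = -0.2991.
x_1 = (0.3849 − 1.7321·(-0.2991))/5.1962 = 0.1738.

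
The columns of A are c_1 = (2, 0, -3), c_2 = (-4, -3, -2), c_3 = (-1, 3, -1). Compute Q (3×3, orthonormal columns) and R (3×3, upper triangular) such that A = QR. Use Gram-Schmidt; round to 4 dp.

Q = [[0.5547, -0.6893, -0.4660], [0.0000, -0.5601, 0.8284], [-0.8321, -0.4595, -0.3107]], R = [[3.6056, -0.5547, 0.2774], [0.0000, 5.3565, -0.5313], [0.0000, 0.0000, 3.2620]]

c_1 = (2, 0, -3); ‖c_1‖ = 3.6056, so e_1 = (0.5547, 0.0000, -0.8321).
e_1·c_2 = 0.5547·(-4) + 0.0000·(-3) + (-0.8321)·(-2) = -0.5547.
u_2 = c_2 + 0.5547·e_1 = (-3.6923, -3.0000, -2.4615).
‖u_2‖ = 5.3565, so e_2 = (-0.6893, -0.5601, -0.4595).
e_1·c_3 = 0.5547·(-1) + 0.0000·3 + (-0.8321)·(-1) = 0.2774; e_2·c_3 = (-0.6893)·(-1) + (-0.5601)·3 + (-0.4595)·(-1) = -0.5313.
u_3 = c_3 − 0.2774·e_1 + 0.5313·e_2 = (-1.5201, 2.7024, -1.0134).
‖u_3‖ = 3.2620, so e_3 = (-0.4660, 0.8284, -0.3107).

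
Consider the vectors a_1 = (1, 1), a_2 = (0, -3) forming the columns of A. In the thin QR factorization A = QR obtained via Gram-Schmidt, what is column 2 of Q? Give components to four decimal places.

a_1 = (1, 1); ‖a_1‖ = 1.4142, so q_1 = (0.7071, 0.7071).
q_1·a_2 = 0.7071·0 + 0.7071·(-3) = -2.1213.
u_2 = a_2 + 2.1213·q_1 = (1.5000, -1.5000).
‖u_2‖ = 2.1213, so q_2 = (0.7071, -0.7071).

q_2 = (0.7071, -0.7071)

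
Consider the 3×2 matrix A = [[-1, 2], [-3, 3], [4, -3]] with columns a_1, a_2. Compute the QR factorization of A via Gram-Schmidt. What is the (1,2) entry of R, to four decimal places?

r_{12} = -4.5107

e_1 = a_1/‖a_1‖ = (-1, -3, 4)/5.0990 = (-0.1961, -0.5883, 0.7845).
r_{12} = e_1·a_2 = -4.5107.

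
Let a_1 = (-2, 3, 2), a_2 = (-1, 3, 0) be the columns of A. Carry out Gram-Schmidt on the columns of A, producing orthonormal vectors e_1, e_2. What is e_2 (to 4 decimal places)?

e_2 = (0.1732, 0.6237, -0.7623)

e_1 = a_1/‖a_1‖ = (-2, 3, 2)/4.1231 = (-0.4851, 0.7276, 0.4851).
r_{12} = e_1·a_2 = 2.6679.
u_2 = a_2 − 2.6679·e_1 = (0.2941, 1.0588, -1.2941).
‖u_2‖ = 1.6977, so e_2 = (0.1732, 0.6237, -0.7623).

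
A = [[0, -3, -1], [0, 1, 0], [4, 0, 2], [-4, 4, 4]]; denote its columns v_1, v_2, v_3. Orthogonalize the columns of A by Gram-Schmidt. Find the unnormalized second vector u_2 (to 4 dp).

u_2 = (-3.0000, 1.0000, 2.0000, 2.0000)

v_1 = (0, 0, 4, -4); ‖v_1‖ = 5.6569, so e_1 = (0.0000, 0.0000, 0.7071, -0.7071).
e_1·v_2 = 0.0000·(-3) + 0.0000·1 + 0.7071·0 + (-0.7071)·4 = -2.8284.
u_2 = v_2 + 2.8284·e_1 = (-3.0000, 1.0000, 2.0000, 2.0000).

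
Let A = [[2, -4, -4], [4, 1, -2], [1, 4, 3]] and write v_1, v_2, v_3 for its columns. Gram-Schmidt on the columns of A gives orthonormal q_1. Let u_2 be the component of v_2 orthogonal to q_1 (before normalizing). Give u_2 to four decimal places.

u_2 = (-4.0000, 1.0000, 4.0000)

v_1 = (2, 4, 1); ‖v_1‖ = 4.5826, so q_1 = (0.4364, 0.8729, 0.2182).
q_1·v_2 = 0.4364·(-4) + 0.8729·1 + 0.2182·4 = 0.0000.
u_2 = v_2 + 0.0000·q_1 = (-4.0000, 1.0000, 4.0000).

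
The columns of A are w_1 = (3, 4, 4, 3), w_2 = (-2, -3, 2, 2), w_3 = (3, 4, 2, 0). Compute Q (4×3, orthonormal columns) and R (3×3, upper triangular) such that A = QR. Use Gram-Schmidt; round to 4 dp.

Q = [[0.4243, -0.3870, 0.0537], [0.5657, -0.5893, -0.1133], [0.5657, 0.5102, 0.6410], [0.4243, 0.4926, -0.7572]], R = [[7.0711, -0.5657, 4.6669], [0.0000, 4.5475, -2.4981], [0.0000, 0.0000, 0.9898]]

q_1 = w_1/‖w_1‖ = (3, 4, 4, 3)/7.0711 = (0.4243, 0.5657, 0.5657, 0.4243).
r_{12} = q_1·w_2 = -0.5657.
u_2 = w_2 + 0.5657·q_1 = (-1.7600, -2.6800, 2.3200, 2.2400).
‖u_2‖ = 4.5475, so q_2 = (-0.3870, -0.5893, 0.5102, 0.4926).
r_{13} = q_1·w_3 = 4.6669; r_{23} = q_2·w_3 = -2.4981.
u_3 = w_3 − 4.6669·q_1 + 2.4981·q_2 = (0.0532, -0.1122, 0.6344, -0.7495).
‖u_3‖ = 0.9898, so q_3 = (0.0537, -0.1133, 0.6410, -0.7572).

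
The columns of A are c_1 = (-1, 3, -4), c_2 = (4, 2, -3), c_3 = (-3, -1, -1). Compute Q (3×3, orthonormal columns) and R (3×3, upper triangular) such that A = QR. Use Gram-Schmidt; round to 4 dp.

e_1 = c_1/‖c_1‖ = (-1, 3, -4)/5.0990 = (-0.1961, 0.5883, -0.7845).
r_{12} = e_1·c_2 = 2.7456.
u_2 = c_2 − 2.7456·e_1 = (4.5385, 0.3846, -0.8462).
‖u_2‖ = 4.6327, so e_2 = (0.9797, 0.0830, -0.1826).
r_{13} = e_1·c_3 = 0.7845; r_{23} = e_2·c_3 = -2.8394.
u_3 = c_3 − 0.7845·e_1 + 2.8394·e_2 = (-0.0645, -1.2258, -0.9032).
‖u_3‖ = 1.5240, so e_3 = (-0.0423, -0.8043, -0.5927).

Q = [[-0.1961, 0.9797, -0.0423], [0.5883, 0.0830, -0.8043], [-0.7845, -0.1826, -0.5927]], R = [[5.0990, 2.7456, 0.7845], [0.0000, 4.6327, -2.8394], [0.0000, 0.0000, 1.5240]]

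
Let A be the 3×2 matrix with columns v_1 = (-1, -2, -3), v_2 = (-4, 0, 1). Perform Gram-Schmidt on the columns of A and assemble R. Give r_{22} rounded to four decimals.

v_1 = (-1, -2, -3); ‖v_1‖ = 3.7417, so e_1 = (-0.2673, -0.5345, -0.8018).
e_1·v_2 = (-0.2673)·(-4) + (-0.5345)·0 + (-0.8018)·1 = 0.2673.
u_2 = v_2 − 0.2673·e_1 = (-3.9286, 0.1429, 1.2143).
r_{22} = ‖u_2‖ = 4.1144.

r_{22} = 4.1144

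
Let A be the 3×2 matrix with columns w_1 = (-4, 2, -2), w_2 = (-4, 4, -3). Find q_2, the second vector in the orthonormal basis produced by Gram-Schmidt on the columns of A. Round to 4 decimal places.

w_1 = (-4, 2, -2); ‖w_1‖ = 4.8990, so q_1 = (-0.8165, 0.4082, -0.4082).
q_1·w_2 = (-0.8165)·(-4) + 0.4082·4 + (-0.4082)·(-3) = 6.1237.
u_2 = w_2 − 6.1237·q_1 = (1.0000, 1.5000, -0.5000).
‖u_2‖ = 1.8708, so q_2 = (0.5345, 0.8018, -0.2673).

q_2 = (0.5345, 0.8018, -0.2673)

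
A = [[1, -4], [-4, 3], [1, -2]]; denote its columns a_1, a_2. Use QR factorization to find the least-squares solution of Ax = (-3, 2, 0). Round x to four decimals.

x = (0.0253, 0.6364)

e_1 = a_1/‖a_1‖ = (1, -4, 1)/4.2426 = (0.2357, -0.9428, 0.2357).
r_{12} = e_1·a_2 = -4.2426.
u_2 = a_2 + 4.2426·e_1 = (-3.0000, -1.0000, -1.0000).
‖u_2‖ = 3.3166, so e_2 = (-0.9045, -0.3015, -0.3015).
Qᵀb = (-2.5927, 2.1106).
Back-substitute: x_2 = 2.1106/3.3166 = 0.6364.
x_1 = (-2.5927 + 4.2426·0.6364)/4.2426 = 0.0253.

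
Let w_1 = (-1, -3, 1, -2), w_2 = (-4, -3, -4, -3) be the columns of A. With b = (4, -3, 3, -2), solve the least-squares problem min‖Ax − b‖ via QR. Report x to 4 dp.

x = (1.5143, -0.7143)

w_1 = (-1, -3, 1, -2); ‖w_1‖ = 3.8730, so q_1 = (-0.2582, -0.7746, 0.2582, -0.5164).
q_1·w_2 = (-0.2582)·(-4) + (-0.7746)·(-3) + 0.2582·(-4) + (-0.5164)·(-3) = 3.8730.
u_2 = w_2 − 3.8730·q_1 = (-3.0000, 0.0000, -5.0000, -1.0000).
‖u_2‖ = 5.9161, so q_2 = (-0.5071, 0.0000, -0.8452, -0.1690).
Qᵀb = (3.0984, -4.2258).
Back-substitute: x_2 = -4.2258/5.9161 = -0.7143.
x_1 = (3.0984 − 3.8730·(-0.7143))/3.8730 = 1.5143.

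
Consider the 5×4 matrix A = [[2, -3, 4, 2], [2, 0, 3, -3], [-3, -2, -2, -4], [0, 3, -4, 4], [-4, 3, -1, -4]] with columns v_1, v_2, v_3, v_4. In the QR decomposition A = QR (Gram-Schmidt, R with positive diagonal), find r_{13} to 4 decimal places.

v_1 = (2, 2, -3, 0, -4); ‖v_1‖ = 5.7446, so e_1 = (0.3482, 0.3482, -0.5222, 0.0000, -0.6963).
r_{13} = e_1·v_3 = 4.1779.

r_{13} = 4.1779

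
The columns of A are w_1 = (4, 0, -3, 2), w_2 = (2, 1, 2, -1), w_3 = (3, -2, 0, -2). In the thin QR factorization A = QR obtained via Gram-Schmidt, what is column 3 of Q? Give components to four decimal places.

w_1 = (4, 0, -3, 2); ‖w_1‖ = 5.3852, so e_1 = (0.7428, 0.0000, -0.5571, 0.3714).
e_1·w_2 = 0.7428·2 + 0.0000·1 + (-0.5571)·2 + 0.3714·(-1) = 0.0000.
u_2 = w_2 + 0.0000·e_1 = (2.0000, 1.0000, 2.0000, -1.0000).
‖u_2‖ = 3.1623, so e_2 = (0.6325, 0.3162, 0.6325, -0.3162).
e_1·w_3 = 0.7428·3 + 0.0000·(-2) + (-0.5571)·0 + 0.3714·(-2) = 1.4856; e_2·w_3 = 0.6325·3 + 0.3162·(-2) + 0.6325·0 + (-0.3162)·(-2) = 1.8974.
u_3 = w_3 − 1.4856·e_1 − 1.8974·e_2 = (0.6966, -2.6000, -0.3724, -1.9517).
‖u_3‖ = 3.3456, so e_3 = (0.2082, -0.7771, -0.1113, -0.5834).

e_3 = (0.2082, -0.7771, -0.1113, -0.5834)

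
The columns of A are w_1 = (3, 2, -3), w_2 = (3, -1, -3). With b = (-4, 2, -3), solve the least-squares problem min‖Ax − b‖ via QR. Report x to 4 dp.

w_1 = (3, 2, -3); ‖w_1‖ = 4.6904, so q_1 = (0.6396, 0.4264, -0.6396).
q_1·w_2 = 0.6396·3 + 0.4264·(-1) + (-0.6396)·(-3) = 3.4112.
u_2 = w_2 − 3.4112·q_1 = (0.8182, -2.4545, -0.8182).
‖u_2‖ = 2.7136, so q_2 = (0.3015, -0.9045, -0.3015).
Qᵀb = (0.2132, -2.1106).
Back-substitute: x_2 = -2.1106/2.7136 = -0.7778.
x_1 = (0.2132 − 3.4112·(-0.7778))/4.6904 = 0.6111.

x = (0.6111, -0.7778)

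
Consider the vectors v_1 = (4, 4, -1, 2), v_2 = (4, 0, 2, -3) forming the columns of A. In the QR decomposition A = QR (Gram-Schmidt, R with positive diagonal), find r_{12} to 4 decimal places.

r_{12} = 1.3152

v_1 = (4, 4, -1, 2); ‖v_1‖ = 6.0828, so q_1 = (0.6576, 0.6576, -0.1644, 0.3288).
r_{12} = q_1·v_2 = 1.3152.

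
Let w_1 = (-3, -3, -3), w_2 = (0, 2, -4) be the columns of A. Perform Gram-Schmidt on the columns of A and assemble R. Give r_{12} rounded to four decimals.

r_{12} = 1.1547

w_1 = (-3, -3, -3); ‖w_1‖ = 5.1962, so q_1 = (-0.5774, -0.5774, -0.5774).
r_{12} = q_1·w_2 = 1.1547.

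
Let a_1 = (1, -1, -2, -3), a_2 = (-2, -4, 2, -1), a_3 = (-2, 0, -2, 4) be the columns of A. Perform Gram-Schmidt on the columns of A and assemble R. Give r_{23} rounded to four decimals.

a_1 = (1, -1, -2, -3); ‖a_1‖ = 3.8730, so q_1 = (0.2582, -0.2582, -0.5164, -0.7746).
q_1·a_2 = 0.2582·(-2) + (-0.2582)·(-4) + (-0.5164)·2 + (-0.7746)·(-1) = 0.2582.
u_2 = a_2 − 0.2582·q_1 = (-2.0667, -3.9333, 2.1333, -0.8000).
‖u_2‖ = 4.9933, so q_2 = (-0.4139, -0.7877, 0.4272, -0.1602).
r_{23} = q_2·a_3 = -0.6676.

r_{23} = -0.6676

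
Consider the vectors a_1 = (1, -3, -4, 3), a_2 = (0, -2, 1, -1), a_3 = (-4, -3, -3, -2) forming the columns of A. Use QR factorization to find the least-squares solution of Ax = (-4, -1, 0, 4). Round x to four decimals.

x = (0.2032, -0.5522, 0.3033)

q_1 = a_1/‖a_1‖ = (1, -3, -4, 3)/5.9161 = (0.1690, -0.5071, -0.6761, 0.5071).
r_{12} = q_1·a_2 = -0.1690.
u_2 = a_2 + 0.1690·q_1 = (0.0286, -2.0857, 0.8857, -0.9143).
‖u_2‖ = 2.4437, so q_2 = (0.0117, -0.8535, 0.3625, -0.3741).
r_{13} = q_1·a_3 = 1.8593; r_{23} = q_2·a_3 = 2.1747.
u_3 = a_3 − 1.8593·q_1 − 2.1747·q_2 = (-4.3397, -0.2010, -2.5311, -2.1292).
‖u_3‖ = 5.4602, so q_3 = (-0.7948, -0.0368, -0.4636, -0.3899).
Qᵀb = (1.8593, -0.6898, 1.6562).
Back-substitute: x_3 = 1.6562/5.4602 = 0.3033.
x_2 = (-0.6898 − 2.1747·0.3033)/2.4437 = -0.5522.
x_1 = (1.8593 + 0.1690·(-0.5522) − 1.8593·0.3033)/5.9161 = 0.2032.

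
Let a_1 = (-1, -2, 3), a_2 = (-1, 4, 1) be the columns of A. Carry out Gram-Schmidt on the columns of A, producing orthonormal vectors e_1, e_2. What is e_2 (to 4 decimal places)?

e_2 = (-0.3132, 0.8351, 0.4523)

a_1 = (-1, -2, 3); ‖a_1‖ = 3.7417, so e_1 = (-0.2673, -0.5345, 0.8018).
e_1·a_2 = (-0.2673)·(-1) + (-0.5345)·4 + 0.8018·1 = -1.0690.
u_2 = a_2 + 1.0690·e_1 = (-1.2857, 3.4286, 1.8571).
‖u_2‖ = 4.1057, so e_2 = (-0.3132, 0.8351, 0.4523).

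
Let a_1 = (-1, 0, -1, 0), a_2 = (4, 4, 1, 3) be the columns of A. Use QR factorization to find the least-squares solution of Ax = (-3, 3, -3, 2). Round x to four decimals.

a_1 = (-1, 0, -1, 0); ‖a_1‖ = 1.4142, so e_1 = (-0.7071, 0.0000, -0.7071, 0.0000).
e_1·a_2 = (-0.7071)·4 + 0.0000·4 + (-0.7071)·1 + 0.0000·3 = -3.5355.
u_2 = a_2 + 3.5355·e_1 = (1.5000, 4.0000, -1.5000, 3.0000).
‖u_2‖ = 5.4314, so e_2 = (0.2762, 0.7365, -0.2762, 0.5523).
Qᵀb = (4.2426, 3.3141).
Back-substitute: x_2 = 3.3141/5.4314 = 0.6102.
x_1 = (4.2426 + 3.5355·0.6102)/1.4142 = 4.5254.

x = (4.5254, 0.6102)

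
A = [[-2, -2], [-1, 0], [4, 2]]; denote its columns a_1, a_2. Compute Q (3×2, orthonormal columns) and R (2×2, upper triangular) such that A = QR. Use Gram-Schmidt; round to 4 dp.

Q = [[-0.4364, -0.8018], [-0.2182, 0.5345], [0.8729, -0.2673]], R = [[4.5826, 2.6186], [0.0000, 1.0690]]

e_1 = a_1/‖a_1‖ = (-2, -1, 4)/4.5826 = (-0.4364, -0.2182, 0.8729).
r_{12} = e_1·a_2 = 2.6186.
u_2 = a_2 − 2.6186·e_1 = (-0.8571, 0.5714, -0.2857).
‖u_2‖ = 1.0690, so e_2 = (-0.8018, 0.5345, -0.2673).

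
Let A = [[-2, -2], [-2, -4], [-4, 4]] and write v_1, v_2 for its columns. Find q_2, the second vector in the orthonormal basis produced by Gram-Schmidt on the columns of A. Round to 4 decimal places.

v_1 = (-2, -2, -4); ‖v_1‖ = 4.8990, so q_1 = (-0.4082, -0.4082, -0.8165).
q_1·v_2 = (-0.4082)·(-2) + (-0.4082)·(-4) + (-0.8165)·4 = -0.8165.
u_2 = v_2 + 0.8165·q_1 = (-2.3333, -4.3333, 3.3333).
‖u_2‖ = 5.9442, so q_2 = (-0.3925, -0.7290, 0.5608).

q_2 = (-0.3925, -0.7290, 0.5608)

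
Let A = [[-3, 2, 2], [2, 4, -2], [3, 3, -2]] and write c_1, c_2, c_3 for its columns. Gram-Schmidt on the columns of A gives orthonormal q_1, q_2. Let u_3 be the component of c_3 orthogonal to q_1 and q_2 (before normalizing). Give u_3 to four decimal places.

q_1 = c_1/‖c_1‖ = (-3, 2, 3)/4.6904 = (-0.6396, 0.4264, 0.6396).
r_{12} = q_1·c_2 = 2.3452.
u_2 = c_2 − 2.3452·q_1 = (3.5000, 3.0000, 1.5000).
‖u_2‖ = 4.8477, so q_2 = (0.7220, 0.6189, 0.3094).
r_{13} = q_1·c_3 = -3.4112; r_{23} = q_2·c_3 = -0.4126.
u_3 = c_3 + 3.4112·q_1 + 0.4126·q_2 = (0.1161, -0.2901, 0.3095).

u_3 = (0.1161, -0.2901, 0.3095)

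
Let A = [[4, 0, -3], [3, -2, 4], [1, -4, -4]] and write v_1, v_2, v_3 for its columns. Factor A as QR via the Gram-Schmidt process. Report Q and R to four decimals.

Q = [[0.7845, 0.3828, -0.4880], [0.5883, -0.2105, 0.7807], [0.1961, -0.8995, -0.3904]], R = [[5.0990, -1.9612, -0.7845], [0.0000, 4.0192, 1.6077], [0.0000, 0.0000, 6.1482]]

v_1 = (4, 3, 1); ‖v_1‖ = 5.0990, so q_1 = (0.7845, 0.5883, 0.1961).
q_1·v_2 = 0.7845·0 + 0.5883·(-2) + 0.1961·(-4) = -1.9612.
u_2 = v_2 + 1.9612·q_1 = (1.5385, -0.8462, -3.6154).
‖u_2‖ = 4.0192, so q_2 = (0.3828, -0.2105, -0.8995).
q_1·v_3 = 0.7845·(-3) + 0.5883·4 + 0.1961·(-4) = -0.7845; q_2·v_3 = 0.3828·(-3) + (-0.2105)·4 + (-0.8995)·(-4) = 1.6077.
u_3 = v_3 + 0.7845·q_1 − 1.6077·q_2 = (-3.0000, 4.8000, -2.4000).
‖u_3‖ = 6.1482, so q_3 = (-0.4880, 0.7807, -0.3904).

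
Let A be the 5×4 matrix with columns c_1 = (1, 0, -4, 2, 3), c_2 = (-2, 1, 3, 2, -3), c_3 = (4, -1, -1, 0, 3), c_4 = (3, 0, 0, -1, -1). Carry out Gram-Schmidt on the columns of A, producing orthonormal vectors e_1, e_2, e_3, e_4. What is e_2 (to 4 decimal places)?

e_2 = (-0.3533, 0.2585, 0.1206, 0.8444, -0.2843)

c_1 = (1, 0, -4, 2, 3); ‖c_1‖ = 5.4772, so e_1 = (0.1826, 0.0000, -0.7303, 0.3651, 0.5477).
e_1·c_2 = 0.1826·(-2) + 0.0000·1 + (-0.7303)·3 + 0.3651·2 + 0.5477·(-3) = -3.4689.
u_2 = c_2 + 3.4689·e_1 = (-1.3667, 1.0000, 0.4667, 3.2667, -1.1000).
‖u_2‖ = 3.8687, so e_2 = (-0.3533, 0.2585, 0.1206, 0.8444, -0.2843).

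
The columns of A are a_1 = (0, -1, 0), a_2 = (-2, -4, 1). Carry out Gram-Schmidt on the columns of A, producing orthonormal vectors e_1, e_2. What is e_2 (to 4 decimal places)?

e_1 = a_1/‖a_1‖ = (0, -1, 0)/1.0000 = (0.0000, -1.0000, 0.0000).
r_{12} = e_1·a_2 = 4.0000.
u_2 = a_2 − 4.0000·e_1 = (-2.0000, 0.0000, 1.0000).
‖u_2‖ = 2.2361, so e_2 = (-0.8944, 0.0000, 0.4472).

e_2 = (-0.8944, 0.0000, 0.4472)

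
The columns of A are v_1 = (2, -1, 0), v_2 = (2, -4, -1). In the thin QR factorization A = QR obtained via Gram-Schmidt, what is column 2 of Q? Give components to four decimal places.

q_2 = (-0.4191, -0.8381, -0.3492)

v_1 = (2, -1, 0); ‖v_1‖ = 2.2361, so q_1 = (0.8944, -0.4472, 0.0000).
q_1·v_2 = 0.8944·2 + (-0.4472)·(-4) + 0.0000·(-1) = 3.5777.
u_2 = v_2 − 3.5777·q_1 = (-1.2000, -2.4000, -1.0000).
‖u_2‖ = 2.8636, so q_2 = (-0.4191, -0.8381, -0.3492).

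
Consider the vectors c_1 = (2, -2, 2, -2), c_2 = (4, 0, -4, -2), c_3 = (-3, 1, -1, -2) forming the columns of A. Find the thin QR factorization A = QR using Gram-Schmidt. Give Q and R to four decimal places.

c_1 = (2, -2, 2, -2); ‖c_1‖ = 4.0000, so q_1 = (0.5000, -0.5000, 0.5000, -0.5000).
q_1·c_2 = 0.5000·4 + (-0.5000)·0 + 0.5000·(-4) + (-0.5000)·(-2) = 1.0000.
u_2 = c_2 − 1.0000·q_1 = (3.5000, 0.5000, -4.5000, -1.5000).
‖u_2‖ = 5.9161, so q_2 = (0.5916, 0.0845, -0.7606, -0.2535).
q_1·c_3 = 0.5000·(-3) + (-0.5000)·1 + 0.5000·(-1) + (-0.5000)·(-2) = -1.5000; q_2·c_3 = 0.5916·(-3) + 0.0845·1 + (-0.7606)·(-1) + (-0.2535)·(-2) = -0.4226.
u_3 = c_3 + 1.5000·q_1 + 0.4226·q_2 = (-2.0000, 0.2857, -0.5714, -2.8571).
‖u_3‖ = 3.5456, so q_3 = (-0.5641, 0.0806, -0.1612, -0.8058).

Q = [[0.5000, 0.5916, -0.5641], [-0.5000, 0.0845, 0.0806], [0.5000, -0.7606, -0.1612], [-0.5000, -0.2535, -0.8058]], R = [[4.0000, 1.0000, -1.5000], [0.0000, 5.9161, -0.4226], [0.0000, 0.0000, 3.5456]]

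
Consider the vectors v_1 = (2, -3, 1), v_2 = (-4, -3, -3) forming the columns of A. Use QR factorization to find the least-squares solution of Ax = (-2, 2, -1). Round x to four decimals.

v_1 = (2, -3, 1); ‖v_1‖ = 3.7417, so q_1 = (0.5345, -0.8018, 0.2673).
q_1·v_2 = 0.5345·(-4) + (-0.8018)·(-3) + 0.2673·(-3) = -0.5345.
u_2 = v_2 + 0.5345·q_1 = (-3.7143, -3.4286, -2.8571).
‖u_2‖ = 5.8064, so q_2 = (-0.6397, -0.5905, -0.4921).
Qᵀb = (-2.9399, 0.5905).
Back-substitute: x_2 = 0.5905/5.8064 = 0.1017.
x_1 = (-2.9399 + 0.5345·0.1017)/3.7417 = -0.7712.

x = (-0.7712, 0.1017)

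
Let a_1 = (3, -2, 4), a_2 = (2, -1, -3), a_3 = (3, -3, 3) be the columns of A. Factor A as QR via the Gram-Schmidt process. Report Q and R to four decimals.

Q = [[0.5571, 0.6582, -0.5064], [-0.3714, -0.3479, -0.8608], [0.7428, -0.6676, -0.0506]], R = [[5.3852, -0.7428, 5.0138], [0.0000, 3.6672, 1.0155], [0.0000, 0.0000, 0.9115]]

a_1 = (3, -2, 4); ‖a_1‖ = 5.3852, so q_1 = (0.5571, -0.3714, 0.7428).
q_1·a_2 = 0.5571·2 + (-0.3714)·(-1) + 0.7428·(-3) = -0.7428.
u_2 = a_2 + 0.7428·q_1 = (2.4138, -1.2759, -2.4483).
‖u_2‖ = 3.6672, so q_2 = (0.6582, -0.3479, -0.6676).
q_1·a_3 = 0.5571·3 + (-0.3714)·(-3) + 0.7428·3 = 5.0138; q_2·a_3 = 0.6582·3 + (-0.3479)·(-3) + (-0.6676)·3 = 1.0155.
u_3 = a_3 − 5.0138·q_1 − 1.0155·q_2 = (-0.4615, -0.7846, -0.0462).
‖u_3‖ = 0.9115, so q_3 = (-0.5064, -0.8608, -0.0506).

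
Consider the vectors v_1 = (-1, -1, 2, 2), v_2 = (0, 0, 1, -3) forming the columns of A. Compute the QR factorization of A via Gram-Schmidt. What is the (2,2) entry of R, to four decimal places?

r_{22} = 2.8983

v_1 = (-1, -1, 2, 2); ‖v_1‖ = 3.1623, so e_1 = (-0.3162, -0.3162, 0.6325, 0.6325).
e_1·v_2 = (-0.3162)·0 + (-0.3162)·0 + 0.6325·1 + 0.6325·(-3) = -1.2649.
u_2 = v_2 + 1.2649·e_1 = (-0.4000, -0.4000, 1.8000, -2.2000).
r_{22} = ‖u_2‖ = 2.8983.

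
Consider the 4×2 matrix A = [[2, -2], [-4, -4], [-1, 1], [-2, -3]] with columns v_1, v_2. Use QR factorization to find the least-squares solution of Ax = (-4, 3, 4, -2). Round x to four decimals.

x = (-1.5228, 1.0629)

q_1 = v_1/‖v_1‖ = (2, -4, -1, -2)/5.0000 = (0.4000, -0.8000, -0.2000, -0.4000).
r_{12} = q_1·v_2 = 3.4000.
u_2 = v_2 − 3.4000·q_1 = (-3.3600, -1.2800, 1.6800, -1.6400).
‖u_2‖ = 4.2942, so q_2 = (-0.7825, -0.2981, 0.3912, -0.3819).
Qᵀb = (-4.0000, 4.5643).
Back-substitute: x_2 = 4.5643/4.2942 = 1.0629.
x_1 = (-4.0000 − 3.4000·1.0629)/5.0000 = -1.5228.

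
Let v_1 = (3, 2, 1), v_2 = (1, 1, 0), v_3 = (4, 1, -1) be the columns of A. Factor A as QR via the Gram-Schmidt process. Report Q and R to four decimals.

Q = [[0.8018, -0.1543, 0.5774], [0.5345, 0.6172, -0.5774], [0.2673, -0.7715, -0.5774]], R = [[3.7417, 1.3363, 3.4744], [0.0000, 0.4629, 0.7715], [0.0000, 0.0000, 2.3094]]

v_1 = (3, 2, 1); ‖v_1‖ = 3.7417, so e_1 = (0.8018, 0.5345, 0.2673).
e_1·v_2 = 0.8018·1 + 0.5345·1 + 0.2673·0 = 1.3363.
u_2 = v_2 − 1.3363·e_1 = (-0.0714, 0.2857, -0.3571).
‖u_2‖ = 0.4629, so e_2 = (-0.1543, 0.6172, -0.7715).
e_1·v_3 = 0.8018·4 + 0.5345·1 + 0.2673·(-1) = 3.4744; e_2·v_3 = (-0.1543)·4 + 0.6172·1 + (-0.7715)·(-1) = 0.7715.
u_3 = v_3 − 3.4744·e_1 − 0.7715·e_2 = (1.3333, -1.3333, -1.3333).
‖u_3‖ = 2.3094, so e_3 = (0.5774, -0.5774, -0.5774).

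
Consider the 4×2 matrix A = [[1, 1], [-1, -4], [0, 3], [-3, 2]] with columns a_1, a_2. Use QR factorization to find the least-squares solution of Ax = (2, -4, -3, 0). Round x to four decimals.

e_1 = a_1/‖a_1‖ = (1, -1, 0, -3)/3.3166 = (0.3015, -0.3015, 0.0000, -0.9045).
r_{12} = e_1·a_2 = -0.3015.
u_2 = a_2 + 0.3015·e_1 = (1.0909, -4.0909, 3.0000, 1.7273).
‖u_2‖ = 5.4689, so e_2 = (0.1995, -0.7480, 0.5486, 0.3158).
Qᵀb = (1.8091, 1.7454).
Back-substitute: x_2 = 1.7454/5.4689 = 0.3191.
x_1 = (1.8091 + 0.3015·0.3191)/3.3166 = 0.5745.

x = (0.5745, 0.3191)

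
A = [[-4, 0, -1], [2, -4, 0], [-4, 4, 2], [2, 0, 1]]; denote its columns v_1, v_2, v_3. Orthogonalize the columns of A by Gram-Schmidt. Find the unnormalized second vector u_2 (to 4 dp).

u_2 = (-2.4000, -2.8000, 1.6000, 1.2000)

v_1 = (-4, 2, -4, 2); ‖v_1‖ = 6.3246, so q_1 = (-0.6325, 0.3162, -0.6325, 0.3162).
q_1·v_2 = (-0.6325)·0 + 0.3162·(-4) + (-0.6325)·4 + 0.3162·0 = -3.7947.
u_2 = v_2 + 3.7947·q_1 = (-2.4000, -2.8000, 1.6000, 1.2000).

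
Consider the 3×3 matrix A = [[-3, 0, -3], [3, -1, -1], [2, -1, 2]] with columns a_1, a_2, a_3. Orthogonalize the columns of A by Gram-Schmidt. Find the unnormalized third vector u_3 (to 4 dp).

a_1 = (-3, 3, 2); ‖a_1‖ = 4.6904, so q_1 = (-0.6396, 0.6396, 0.4264).
q_1·a_2 = (-0.6396)·0 + 0.6396·(-1) + 0.4264·(-1) = -1.0660.
u_2 = a_2 + 1.0660·q_1 = (-0.6818, -0.3182, -0.5455).
‖u_2‖ = 0.9293, so q_2 = (-0.7337, -0.3424, -0.5869).
q_1·a_3 = (-0.6396)·(-3) + 0.6396·(-1) + 0.4264·2 = 2.1320; q_2·a_3 = (-0.7337)·(-3) + (-0.3424)·(-1) + (-0.5869)·2 = 1.3695.
u_3 = a_3 − 2.1320·q_1 − 1.3695·q_2 = (-0.6316, -1.8947, 1.8947).

u_3 = (-0.6316, -1.8947, 1.8947)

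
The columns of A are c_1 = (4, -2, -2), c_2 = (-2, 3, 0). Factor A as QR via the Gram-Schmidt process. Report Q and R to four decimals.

e_1 = c_1/‖c_1‖ = (4, -2, -2)/4.8990 = (0.8165, -0.4082, -0.4082).
r_{12} = e_1·c_2 = -2.8577.
u_2 = c_2 + 2.8577·e_1 = (0.3333, 1.8333, -1.1667).
‖u_2‖ = 2.1985, so e_2 = (0.1516, 0.8339, -0.5307).

Q = [[0.8165, 0.1516], [-0.4082, 0.8339], [-0.4082, -0.5307]], R = [[4.8990, -2.8577], [0.0000, 2.1985]]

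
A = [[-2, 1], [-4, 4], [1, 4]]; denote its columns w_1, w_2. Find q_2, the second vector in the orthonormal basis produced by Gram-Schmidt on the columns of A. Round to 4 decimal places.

q_1 = w_1/‖w_1‖ = (-2, -4, 1)/4.5826 = (-0.4364, -0.8729, 0.2182).
r_{12} = q_1·w_2 = -3.0551.
u_2 = w_2 + 3.0551·q_1 = (-0.3333, 1.3333, 4.6667).
‖u_2‖ = 4.8648, so q_2 = (-0.0685, 0.2741, 0.9593).

q_2 = (-0.0685, 0.2741, 0.9593)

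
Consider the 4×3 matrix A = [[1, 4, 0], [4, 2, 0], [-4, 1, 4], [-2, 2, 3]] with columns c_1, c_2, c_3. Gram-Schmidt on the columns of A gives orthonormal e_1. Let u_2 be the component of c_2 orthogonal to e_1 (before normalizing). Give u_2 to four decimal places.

u_2 = (3.8919, 1.5676, 1.4324, 2.2162)

c_1 = (1, 4, -4, -2); ‖c_1‖ = 6.0828, so e_1 = (0.1644, 0.6576, -0.6576, -0.3288).
e_1·c_2 = 0.1644·4 + 0.6576·2 + (-0.6576)·1 + (-0.3288)·2 = 0.6576.
u_2 = c_2 − 0.6576·e_1 = (3.8919, 1.5676, 1.4324, 2.2162).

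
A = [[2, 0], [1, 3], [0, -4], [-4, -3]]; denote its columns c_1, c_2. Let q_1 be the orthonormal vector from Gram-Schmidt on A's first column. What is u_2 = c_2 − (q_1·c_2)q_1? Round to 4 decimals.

c_1 = (2, 1, 0, -4); ‖c_1‖ = 4.5826, so q_1 = (0.4364, 0.2182, 0.0000, -0.8729).
q_1·c_2 = 0.4364·0 + 0.2182·3 + 0.0000·(-4) + (-0.8729)·(-3) = 3.2733.
u_2 = c_2 − 3.2733·q_1 = (-1.4286, 2.2857, -4.0000, -0.1429).

u_2 = (-1.4286, 2.2857, -4.0000, -0.1429)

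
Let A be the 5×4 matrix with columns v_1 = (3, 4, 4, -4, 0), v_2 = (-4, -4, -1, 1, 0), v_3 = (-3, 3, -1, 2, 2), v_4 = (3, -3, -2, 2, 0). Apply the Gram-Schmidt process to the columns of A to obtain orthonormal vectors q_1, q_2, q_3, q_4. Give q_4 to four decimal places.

q_4 = (0.2845, -0.3082, 0.2608, 0.1660, 0.8535)

v_1 = (3, 4, 4, -4, 0); ‖v_1‖ = 7.5498, so q_1 = (0.3974, 0.5298, 0.5298, -0.5298, 0.0000).
q_1·v_2 = 0.3974·(-4) + 0.5298·(-4) + 0.5298·(-1) + (-0.5298)·1 + 0.0000·0 = -4.7683.
u_2 = v_2 + 4.7683·q_1 = (-2.1053, -1.4737, 1.5263, -1.5263, 0.0000).
‖u_2‖ = 3.3561, so q_2 = (-0.6273, -0.4391, 0.4548, -0.4548, 0.0000).
q_1·v_3 = 0.3974·(-3) + 0.5298·3 + 0.5298·(-1) + (-0.5298)·2 + 0.0000·2 = -1.1921; q_2·v_3 = (-0.6273)·(-3) + (-0.4391)·3 + 0.4548·(-1) + (-0.4548)·2 + 0.0000·2 = -0.7998.
u_3 = v_3 + 1.1921·q_1 + 0.7998·q_2 = (-3.0280, 3.2804, -0.0047, 1.0047, 2.0000).
‖u_3‖ = 4.9939, so q_3 = (-0.6063, 0.6569, -0.0009, 0.2012, 0.4005).
q_1·v_4 = 0.3974·3 + 0.5298·(-3) + 0.5298·(-2) + (-0.5298)·2 + 0.0000·0 = -2.5166; q_2·v_4 = (-0.6273)·3 + (-0.4391)·(-3) + 0.4548·(-2) + (-0.4548)·2 + 0.0000·0 = -2.3837; q_3·v_4 = (-0.6063)·3 + 0.6569·(-3) + (-0.0009)·(-2) + 0.2012·2 + 0.4005·0 = -3.3854.
u_4 = v_4 + 2.5166·q_1 + 2.3837·q_2 + 3.3854·q_3 = (0.4519, -0.4896, 0.4143, 0.2636, 1.3558).
‖u_4‖ = 1.5885, so q_4 = (0.2845, -0.3082, 0.2608, 0.1660, 0.8535).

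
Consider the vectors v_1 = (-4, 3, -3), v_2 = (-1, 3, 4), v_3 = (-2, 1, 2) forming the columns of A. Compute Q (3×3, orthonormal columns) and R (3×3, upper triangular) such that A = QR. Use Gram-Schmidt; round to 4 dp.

e_1 = v_1/‖v_1‖ = (-4, 3, -3)/5.8310 = (-0.6860, 0.5145, -0.5145).
r_{12} = e_1·v_2 = 0.1715.
u_2 = v_2 − 0.1715·e_1 = (-0.8824, 2.9118, 4.0882).
‖u_2‖ = 5.0961, so e_2 = (-0.1731, 0.5714, 0.8022).
r_{13} = e_1·v_3 = 0.8575; r_{23} = e_2·v_3 = 2.5221.
u_3 = v_3 − 0.8575·e_1 − 2.5221·e_2 = (-0.9751, -0.8822, 0.4179).
‖u_3‖ = 1.3798, so e_3 = (-0.7067, -0.6394, 0.3029).

Q = [[-0.6860, -0.1731, -0.7067], [0.5145, 0.5714, -0.6394], [-0.5145, 0.8022, 0.3029]], R = [[5.8310, 0.1715, 0.8575], [0.0000, 5.0961, 2.5221], [0.0000, 0.0000, 1.3798]]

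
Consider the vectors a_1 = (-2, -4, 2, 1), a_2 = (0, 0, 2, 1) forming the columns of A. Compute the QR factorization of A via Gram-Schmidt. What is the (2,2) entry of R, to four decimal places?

r_{22} = 2.0000

a_1 = (-2, -4, 2, 1); ‖a_1‖ = 5.0000, so e_1 = (-0.4000, -0.8000, 0.4000, 0.2000).
e_1·a_2 = (-0.4000)·0 + (-0.8000)·0 + 0.4000·2 + 0.2000·1 = 1.0000.
u_2 = a_2 − 1.0000·e_1 = (0.4000, 0.8000, 1.6000, 0.8000).
r_{22} = ‖u_2‖ = 2.0000.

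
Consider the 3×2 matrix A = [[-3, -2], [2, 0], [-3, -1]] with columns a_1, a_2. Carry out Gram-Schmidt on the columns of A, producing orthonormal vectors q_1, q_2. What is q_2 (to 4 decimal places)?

a_1 = (-3, 2, -3); ‖a_1‖ = 4.6904, so q_1 = (-0.6396, 0.4264, -0.6396).
q_1·a_2 = (-0.6396)·(-2) + 0.4264·0 + (-0.6396)·(-1) = 1.9188.
u_2 = a_2 − 1.9188·q_1 = (-0.7727, -0.8182, 0.2273).
‖u_2‖ = 1.1481, so q_2 = (-0.6730, -0.7126, 0.1980).

q_2 = (-0.6730, -0.7126, 0.1980)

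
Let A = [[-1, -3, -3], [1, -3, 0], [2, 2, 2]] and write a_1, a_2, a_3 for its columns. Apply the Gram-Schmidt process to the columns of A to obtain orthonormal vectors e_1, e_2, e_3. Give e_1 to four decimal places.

e_1 = a_1/‖a_1‖ = (-1, 1, 2)/2.4495 = (-0.4082, 0.4082, 0.8165).

e_1 = (-0.4082, 0.4082, 0.8165)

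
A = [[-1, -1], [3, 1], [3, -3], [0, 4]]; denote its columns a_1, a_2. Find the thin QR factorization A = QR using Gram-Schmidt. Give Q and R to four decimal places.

Q = [[-0.2294, -0.2492], [0.6882, 0.3531], [0.6882, -0.4362], [0.0000, 0.7893]], R = [[4.3589, -1.1471], [0.0000, 5.0680]]

a_1 = (-1, 3, 3, 0); ‖a_1‖ = 4.3589, so e_1 = (-0.2294, 0.6882, 0.6882, 0.0000).
e_1·a_2 = (-0.2294)·(-1) + 0.6882·1 + 0.6882·(-3) + 0.0000·4 = -1.1471.
u_2 = a_2 + 1.1471·e_1 = (-1.2632, 1.7895, -2.2105, 4.0000).
‖u_2‖ = 5.0680, so e_2 = (-0.2492, 0.3531, -0.4362, 0.7893).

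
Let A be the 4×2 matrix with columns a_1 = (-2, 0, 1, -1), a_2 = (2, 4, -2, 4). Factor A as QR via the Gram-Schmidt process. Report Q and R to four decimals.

a_1 = (-2, 0, 1, -1); ‖a_1‖ = 2.4495, so e_1 = (-0.8165, 0.0000, 0.4082, -0.4082).
e_1·a_2 = (-0.8165)·2 + 0.0000·4 + 0.4082·(-2) + (-0.4082)·4 = -4.0825.
u_2 = a_2 + 4.0825·e_1 = (-1.3333, 4.0000, -0.3333, 2.3333).
‖u_2‖ = 4.8305, so e_2 = (-0.2760, 0.8281, -0.0690, 0.4830).

Q = [[-0.8165, -0.2760], [0.0000, 0.8281], [0.4082, -0.0690], [-0.4082, 0.4830]], R = [[2.4495, -4.0825], [0.0000, 4.8305]]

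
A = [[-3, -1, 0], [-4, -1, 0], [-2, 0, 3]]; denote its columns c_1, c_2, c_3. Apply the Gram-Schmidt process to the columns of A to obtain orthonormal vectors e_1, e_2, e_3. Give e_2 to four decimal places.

e_2 = (-0.4952, -0.0619, 0.8666)

e_1 = c_1/‖c_1‖ = (-3, -4, -2)/5.3852 = (-0.5571, -0.7428, -0.3714).
r_{12} = e_1·c_2 = 1.2999.
u_2 = c_2 − 1.2999·e_1 = (-0.2759, -0.0345, 0.4828).
‖u_2‖ = 0.5571, so e_2 = (-0.4952, -0.0619, 0.8666).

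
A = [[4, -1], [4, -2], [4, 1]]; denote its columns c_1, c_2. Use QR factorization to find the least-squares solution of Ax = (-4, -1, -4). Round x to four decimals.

x = (-0.8929, -0.8571)

c_1 = (4, 4, 4); ‖c_1‖ = 6.9282, so e_1 = (0.5774, 0.5774, 0.5774).
e_1·c_2 = 0.5774·(-1) + 0.5774·(-2) + 0.5774·1 = -1.1547.
u_2 = c_2 + 1.1547·e_1 = (-0.3333, -1.3333, 1.6667).
‖u_2‖ = 2.1602, so e_2 = (-0.1543, -0.6172, 0.7715).
Qᵀb = (-5.1962, -1.8516).
Back-substitute: x_2 = -1.8516/2.1602 = -0.8571.
x_1 = (-5.1962 + 1.1547·(-0.8571))/6.9282 = -0.8929.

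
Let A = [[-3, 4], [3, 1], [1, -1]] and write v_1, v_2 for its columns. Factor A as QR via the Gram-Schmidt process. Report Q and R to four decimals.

Q = [[-0.6882, 0.6784], [0.6882, 0.7226], [0.2294, -0.1327]], R = [[4.3589, -2.2942], [0.0000, 3.5689]]

e_1 = v_1/‖v_1‖ = (-3, 3, 1)/4.3589 = (-0.6882, 0.6882, 0.2294).
r_{12} = e_1·v_2 = -2.2942.
u_2 = v_2 + 2.2942·e_1 = (2.4211, 2.5789, -0.4737).
‖u_2‖ = 3.5689, so e_2 = (0.6784, 0.7226, -0.1327).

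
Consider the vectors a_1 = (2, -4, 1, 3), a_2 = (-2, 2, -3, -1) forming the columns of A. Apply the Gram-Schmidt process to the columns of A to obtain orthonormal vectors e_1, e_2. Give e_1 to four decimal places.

a_1 = (2, -4, 1, 3); ‖a_1‖ = 5.4772, so e_1 = (0.3651, -0.7303, 0.1826, 0.5477).

e_1 = (0.3651, -0.7303, 0.1826, 0.5477)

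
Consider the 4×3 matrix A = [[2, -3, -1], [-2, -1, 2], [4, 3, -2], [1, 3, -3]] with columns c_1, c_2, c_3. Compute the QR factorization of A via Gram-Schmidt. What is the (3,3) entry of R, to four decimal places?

c_1 = (2, -2, 4, 1); ‖c_1‖ = 5.0000, so e_1 = (0.4000, -0.4000, 0.8000, 0.2000).
e_1·c_2 = 0.4000·(-3) + (-0.4000)·(-1) + 0.8000·3 + 0.2000·3 = 2.2000.
u_2 = c_2 − 2.2000·e_1 = (-3.8800, -0.1200, 1.2400, 2.5600).
‖u_2‖ = 4.8125, so e_2 = (-0.8062, -0.0249, 0.2577, 0.5319).
e_1·c_3 = 0.4000·(-1) + (-0.4000)·2 + 0.8000·(-2) + 0.2000·(-3) = -3.4000; e_2·c_3 = (-0.8062)·(-1) + (-0.0249)·2 + 0.2577·(-2) + 0.5319·(-3) = -1.3548.
u_3 = c_3 + 3.4000·e_1 + 1.3548·e_2 = (-0.7323, 0.6062, 1.0691, -1.5993).
r_{33} = ‖u_3‖ = 2.1458.

r_{33} = 2.1458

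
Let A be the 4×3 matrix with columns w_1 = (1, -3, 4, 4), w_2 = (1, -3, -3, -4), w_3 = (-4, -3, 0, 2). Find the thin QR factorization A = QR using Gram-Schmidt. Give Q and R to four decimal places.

Q = [[0.1543, 0.2735, -0.8936], [-0.4629, -0.8205, -0.3353], [0.6172, -0.2461, -0.2246], [0.6172, -0.4376, 0.1965]], R = [[6.4807, -2.7775, 2.0059], [0.0000, 5.2236, 0.4923], [0.0000, 0.0000, 4.9733]]

w_1 = (1, -3, 4, 4); ‖w_1‖ = 6.4807, so q_1 = (0.1543, -0.4629, 0.6172, 0.6172).
q_1·w_2 = 0.1543·1 + (-0.4629)·(-3) + 0.6172·(-3) + 0.6172·(-4) = -2.7775.
u_2 = w_2 + 2.7775·q_1 = (1.4286, -4.2857, -1.2857, -2.2857).
‖u_2‖ = 5.2236, so q_2 = (0.2735, -0.8205, -0.2461, -0.4376).
q_1·w_3 = 0.1543·(-4) + (-0.4629)·(-3) + 0.6172·0 + 0.6172·2 = 2.0059; q_2·w_3 = 0.2735·(-4) + (-0.8205)·(-3) + (-0.2461)·0 + (-0.4376)·2 = 0.4923.
u_3 = w_3 − 2.0059·q_1 − 0.4923·q_2 = (-4.4442, -1.6675, -1.1169, 0.9773).
‖u_3‖ = 4.9733, so q_3 = (-0.8936, -0.3353, -0.2246, 0.1965).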